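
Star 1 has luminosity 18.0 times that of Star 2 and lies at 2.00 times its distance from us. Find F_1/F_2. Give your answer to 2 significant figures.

F = L/(4πd²), so F_1/F_2 = (L_1/L_2) / (d_1/d_2)²
= 18.0 / (2.00)² = 18.0 / 4.000 = 4.500.

4.5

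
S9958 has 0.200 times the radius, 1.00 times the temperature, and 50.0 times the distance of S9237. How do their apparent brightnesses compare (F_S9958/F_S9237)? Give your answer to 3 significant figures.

L_S9958/L_S9237 = (R_S9958/R_S9237)²(T_S9958/T_S9237)⁴ = (0.200)² × (1.00)⁴ = 0.04000.
F_S9958/F_S9237 = (L_S9958/L_S9237)/(d_S9958/d_S9237)² = 0.04000 / (50.0)² = 1.600×10^-5.

1.60×10^-5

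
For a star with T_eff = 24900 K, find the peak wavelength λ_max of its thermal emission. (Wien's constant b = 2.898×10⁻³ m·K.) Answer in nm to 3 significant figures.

116 nm

λ_max = b/T = 2.898×10⁻³ / 24900 = 1.16×10^-7 m = 116.4 nm.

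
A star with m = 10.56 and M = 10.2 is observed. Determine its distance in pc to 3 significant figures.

11.8 pc

m − M = 5 log₁₀(d/10 pc)
10.56 − (10.2) = 0.36 = 5 log₁₀(d/10)
d = 10 × 10^(0.36/5) = 10 × 10^0.072 = 11.80 pc.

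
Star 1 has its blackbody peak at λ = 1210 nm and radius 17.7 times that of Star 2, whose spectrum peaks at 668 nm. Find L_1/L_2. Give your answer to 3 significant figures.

29.1

Wien's law gives T ∝ 1/λ_max, so T_1/T_2 = λ_2/λ_1 = 668/1210 = 0.5521.
Then L ∝ R²T⁴ gives L_1/L_2 = (17.7)² × (0.5521)⁴ = 313.3 × 0.09289 = 29.10.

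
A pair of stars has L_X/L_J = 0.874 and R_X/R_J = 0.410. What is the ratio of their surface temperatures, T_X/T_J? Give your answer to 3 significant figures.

L ∝ R²T⁴ gives T ∝ (L/R²)^(1/4), so
T_X/T_J = (0.874 / 0.410²)^(1/4) = (5.199)^(1/4) = 1.510.

1.51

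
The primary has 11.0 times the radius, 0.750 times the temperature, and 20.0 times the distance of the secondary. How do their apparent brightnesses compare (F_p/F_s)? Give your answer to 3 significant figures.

L_p/L_s = (R_p/R_s)²(T_p/T_s)⁴ = (11.0)² × (0.750)⁴ = 38.29.
F_p/F_s = (L_p/L_s)/(d_p/d_s)² = 38.29 / (20.0)² = 0.09571.

0.0957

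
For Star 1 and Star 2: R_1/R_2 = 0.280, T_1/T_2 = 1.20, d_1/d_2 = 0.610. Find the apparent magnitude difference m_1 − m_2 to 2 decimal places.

0.90

L_1/L_2 = (0.280)²(1.20)⁴ = 0.1626.
F_1/F_2 = (L_1/L_2)/(d_1/d_2)² = 0.1626/0.3721 = 0.4369.
m_1 − m_2 = −2.5 log₁₀(0.4369) = 0.90.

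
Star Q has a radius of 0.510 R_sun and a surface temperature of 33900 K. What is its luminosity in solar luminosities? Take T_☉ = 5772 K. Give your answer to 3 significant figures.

309 solar luminosities

L/L_☉ = (R/R_☉)² (T/T_☉)⁴ = (0.510)² × (33900/5772)⁴
       = 0.2601 × (5.873)⁴ = 0.2601 × 1190 = 309.5.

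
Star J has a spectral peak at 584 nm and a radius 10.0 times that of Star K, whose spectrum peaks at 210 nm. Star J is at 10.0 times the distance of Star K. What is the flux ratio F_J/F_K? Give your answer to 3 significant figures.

Wien's law: T_J/T_K = λ_K/λ_J = 210/584 = 0.3596.
L_J/L_K = (R_J/R_K)²(T_J/T_K)⁴ = (10.0)²(0.3596)⁴ = 1.672.
F_J/F_K = (L_J/L_K)/(d_J/d_K)² = 1.672/(10.0)² = 0.01672.

0.0167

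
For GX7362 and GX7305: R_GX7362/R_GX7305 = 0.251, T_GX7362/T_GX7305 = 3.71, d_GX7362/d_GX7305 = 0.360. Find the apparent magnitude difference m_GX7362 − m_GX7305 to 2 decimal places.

-4.91

L_GX7362/L_GX7305 = (0.251)²(3.71)⁴ = 11.94.
F_GX7362/F_GX7305 = (L_GX7362/L_GX7305)/(d_GX7362/d_GX7305)² = 11.94/0.1296 = 92.10.
m_GX7362 − m_GX7305 = −2.5 log₁₀(92.10) = -4.91.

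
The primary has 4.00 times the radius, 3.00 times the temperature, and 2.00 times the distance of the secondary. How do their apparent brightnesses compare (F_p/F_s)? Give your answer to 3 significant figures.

L_p/L_s = (R_p/R_s)²(T_p/T_s)⁴ = (4.00)² × (3.00)⁴ = 1296.
F_p/F_s = (L_p/L_s)/(d_p/d_s)² = 1296 / (2.00)² = 324.0.

324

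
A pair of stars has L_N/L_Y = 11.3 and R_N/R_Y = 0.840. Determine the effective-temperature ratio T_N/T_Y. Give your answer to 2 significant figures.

L ∝ R²T⁴ gives T ∝ (L/R²)^(1/4), so
T_N/T_Y = (11.3 / 0.840²)^(1/4) = (16.01)^(1/4) = 2.000.

2.0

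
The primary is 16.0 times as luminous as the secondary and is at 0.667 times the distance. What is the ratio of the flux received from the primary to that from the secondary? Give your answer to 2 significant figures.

F = L/(4πd²), so F_p/F_s = (L_p/L_s) / (d_p/d_s)²
= 16.0 / (0.667)² = 16.0 / 0.4449 = 35.96.

36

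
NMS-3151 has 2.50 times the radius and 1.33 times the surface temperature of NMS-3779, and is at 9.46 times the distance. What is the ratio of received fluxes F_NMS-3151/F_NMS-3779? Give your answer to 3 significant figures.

0.219

L_NMS-3151/L_NMS-3779 = (R_NMS-3151/R_NMS-3779)²(T_NMS-3151/T_NMS-3779)⁴ = (2.50)² × (1.33)⁴ = 19.56.
F_NMS-3151/F_NMS-3779 = (L_NMS-3151/L_NMS-3779)/(d_NMS-3151/d_NMS-3779)² = 19.56 / (9.46)² = 0.2185.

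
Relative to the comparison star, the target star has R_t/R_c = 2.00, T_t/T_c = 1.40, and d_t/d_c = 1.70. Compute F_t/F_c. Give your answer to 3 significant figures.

L_t/L_c = (R_t/R_c)²(T_t/T_c)⁴ = (2.00)² × (1.40)⁴ = 15.37.
F_t/F_c = (L_t/L_c)/(d_t/d_c)² = 15.37 / (1.70)² = 5.317.

5.32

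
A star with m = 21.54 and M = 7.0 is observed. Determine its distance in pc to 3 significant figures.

8.09×10^3 pc

m − M = 5 log₁₀(d/10 pc)
21.54 − (7.0) = 14.54 = 5 log₁₀(d/10)
d = 10 × 10^(14.54/5) = 10 × 10^2.908 = 8091 pc.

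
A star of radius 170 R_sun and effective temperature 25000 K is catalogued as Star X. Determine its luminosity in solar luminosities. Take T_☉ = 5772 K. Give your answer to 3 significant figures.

1.02×10^7 solar luminosities

L/L_☉ = (R/R_☉)² (T/T_☉)⁴ = (170)² × (25000/5772)⁴
       = 2.890×10^4 × (4.331)⁴ = 2.890×10^4 × 351.9 = 1.017×10^7.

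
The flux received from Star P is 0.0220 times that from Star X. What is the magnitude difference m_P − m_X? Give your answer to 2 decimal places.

m_P − m_X = −2.5 log₁₀(F_P/F_X) = −2.5 log₁₀(0.0220) = −2.5 × (-1.658) = 4.144.

4.14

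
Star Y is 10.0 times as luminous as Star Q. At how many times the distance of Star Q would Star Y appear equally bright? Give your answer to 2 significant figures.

3.2

Equal flux requires L_Y/d_Y² = L_Q/d_Q², so d_Y/d_Q = √(L_Y/L_Q)
= √(10.0) = 3.162.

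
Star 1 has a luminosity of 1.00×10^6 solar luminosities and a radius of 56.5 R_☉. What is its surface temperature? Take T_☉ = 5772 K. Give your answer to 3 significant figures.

2.43×10^4 K

T/T_☉ = (L/L_☉)^(1/4) / (R/R_☉)^(1/2)
T = 5772 × (1.00×10^6)^(1/4) / √(56.5) = 5772 × 31.62 / 7.517 = 2.428×10^4 K.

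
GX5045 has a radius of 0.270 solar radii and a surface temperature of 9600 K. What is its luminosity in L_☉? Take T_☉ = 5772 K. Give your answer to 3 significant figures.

L/L_☉ = (R/R_☉)² (T/T_☉)⁴ = (0.270)² × (9600/5772)⁴
       = 0.07290 × (1.663)⁴ = 0.07290 × 7.652 = 0.5578.

0.558 L_☉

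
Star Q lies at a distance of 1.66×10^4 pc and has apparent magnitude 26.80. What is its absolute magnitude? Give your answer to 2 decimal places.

10.70

M = m − 5 log₁₀(d/10 pc) = 26.80 − 5 log₁₀(1.66×10^4/10)
  = 26.80 − 5 × 3.220 = 26.80 − 16.10 = 10.70.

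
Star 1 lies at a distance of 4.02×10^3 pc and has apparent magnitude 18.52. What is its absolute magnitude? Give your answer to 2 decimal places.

M = m − 5 log₁₀(d/10 pc) = 18.52 − 5 log₁₀(4.02×10^3/10)
  = 18.52 − 5 × 2.604 = 18.52 − 13.02 = 5.50.

5.50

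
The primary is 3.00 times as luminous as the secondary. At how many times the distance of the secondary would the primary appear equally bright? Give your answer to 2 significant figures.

1.7

Equal flux requires L_p/d_p² = L_s/d_s², so d_p/d_s = √(L_p/L_s)
= √(3.00) = 1.732.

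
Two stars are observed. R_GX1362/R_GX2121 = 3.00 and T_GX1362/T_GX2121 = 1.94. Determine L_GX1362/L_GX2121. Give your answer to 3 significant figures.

127

From the Stefan–Boltzmann law, L ∝ R²T⁴, so
L_GX1362/L_GX2121 = (R_GX1362/R_GX2121)² (T_GX1362/T_GX2121)⁴ = (3.00)² × (1.94)⁴ = 9.000 × 14.16 = 127.5.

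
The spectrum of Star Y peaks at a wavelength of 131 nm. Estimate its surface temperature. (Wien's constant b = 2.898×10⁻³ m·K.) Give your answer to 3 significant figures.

T = b/λ_max = 2.898×10⁻³ / (131×10⁻⁹) = 2.212×10^4 K.

2.21×10^4 K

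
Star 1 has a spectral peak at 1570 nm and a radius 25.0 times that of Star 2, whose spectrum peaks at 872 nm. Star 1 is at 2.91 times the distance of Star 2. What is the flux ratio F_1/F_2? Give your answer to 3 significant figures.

7.02

Wien's law: T_1/T_2 = λ_2/λ_1 = 872/1570 = 0.5554.
L_1/L_2 = (R_1/R_2)²(T_1/T_2)⁴ = (25.0)²(0.5554)⁴ = 59.48.
F_1/F_2 = (L_1/L_2)/(d_1/d_2)² = 59.48/(2.91)² = 7.024.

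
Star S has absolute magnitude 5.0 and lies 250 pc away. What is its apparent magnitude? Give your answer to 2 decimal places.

11.99

m = M + 5 log₁₀(d/10 pc) = 5.0 + 5 log₁₀(250/10)
  = 5.0 + 5 × 1.398 = 5.0 + 6.99 = 11.99.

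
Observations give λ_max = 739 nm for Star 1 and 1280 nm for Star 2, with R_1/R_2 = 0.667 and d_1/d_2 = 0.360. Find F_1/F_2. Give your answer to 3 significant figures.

Wien's law: T_1/T_2 = λ_2/λ_1 = 1280/739 = 1.732.
L_1/L_2 = (R_1/R_2)²(T_1/T_2)⁴ = (0.667)²(1.732)⁴ = 4.004.
F_1/F_2 = (L_1/L_2)/(d_1/d_2)² = 4.004/(0.360)² = 30.90.

30.9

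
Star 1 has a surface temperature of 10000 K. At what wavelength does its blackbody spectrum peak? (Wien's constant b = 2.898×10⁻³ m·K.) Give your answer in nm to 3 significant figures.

λ_max = b/T = 2.898×10⁻³ / 10000 = 2.90×10^-7 m = 289.8 nm.

290 nm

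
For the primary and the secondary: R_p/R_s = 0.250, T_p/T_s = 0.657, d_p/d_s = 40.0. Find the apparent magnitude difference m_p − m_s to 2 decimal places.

L_p/L_s = (0.250)²(0.657)⁴ = 0.01165.
F_p/F_s = (L_p/L_s)/(d_p/d_s)² = 0.01165/1600 = 7.278×10^-6.
m_p − m_s = −2.5 log₁₀(7.278×10^-6) = 12.84.

12.84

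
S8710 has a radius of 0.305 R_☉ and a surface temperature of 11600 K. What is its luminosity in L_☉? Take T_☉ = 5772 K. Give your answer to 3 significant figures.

1.52 L_☉

L/L_☉ = (R/R_☉)² (T/T_☉)⁴ = (0.305)² × (11600/5772)⁴
       = 0.09302 × (2.010)⁴ = 0.09302 × 16.31 = 1.517.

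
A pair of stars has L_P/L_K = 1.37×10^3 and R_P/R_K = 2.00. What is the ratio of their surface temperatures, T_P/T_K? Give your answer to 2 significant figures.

4.3

L ∝ R²T⁴ gives T ∝ (L/R²)^(1/4), so
T_P/T_K = (1.37×10^3 / 2.00²)^(1/4) = (342.5)^(1/4) = 4.302.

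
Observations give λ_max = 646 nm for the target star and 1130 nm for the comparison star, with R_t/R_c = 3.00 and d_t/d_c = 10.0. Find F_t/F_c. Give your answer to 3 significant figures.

Wien's law: T_t/T_c = λ_c/λ_t = 1130/646 = 1.749.
L_t/L_c = (R_t/R_c)²(T_t/T_c)⁴ = (3.00)²(1.749)⁴ = 84.26.
F_t/F_c = (L_t/L_c)/(d_t/d_c)² = 84.26/(10.0)² = 0.8426.

0.843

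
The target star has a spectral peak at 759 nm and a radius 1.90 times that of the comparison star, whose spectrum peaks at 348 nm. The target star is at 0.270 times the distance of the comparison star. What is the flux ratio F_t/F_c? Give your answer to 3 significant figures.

2.19

Wien's law: T_t/T_c = λ_c/λ_t = 348/759 = 0.4585.
L_t/L_c = (R_t/R_c)²(T_t/T_c)⁴ = (1.90)²(0.4585)⁴ = 0.1595.
F_t/F_c = (L_t/L_c)/(d_t/d_c)² = 0.1595/(0.270)² = 2.188.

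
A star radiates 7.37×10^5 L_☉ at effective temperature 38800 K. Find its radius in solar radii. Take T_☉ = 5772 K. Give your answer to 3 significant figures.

19.0 solar radii

R/R_☉ = √(L/L_☉) / (T/T_☉)² = √(7.37×10^5) / (6.722)²
       = 858.5 / 45.19 = 19.00.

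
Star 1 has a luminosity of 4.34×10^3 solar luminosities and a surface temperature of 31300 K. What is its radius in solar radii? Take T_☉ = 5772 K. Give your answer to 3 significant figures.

2.24 solar radii

R/R_☉ = √(L/L_☉) / (T/T_☉)² = √(4.34×10^3) / (5.423)²
       = 65.88 / 29.41 = 2.240.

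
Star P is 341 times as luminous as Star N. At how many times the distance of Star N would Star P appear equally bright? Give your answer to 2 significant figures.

18

Equal flux requires L_P/d_P² = L_N/d_N², so d_P/d_N = √(L_P/L_N)
= √(341) = 18.47.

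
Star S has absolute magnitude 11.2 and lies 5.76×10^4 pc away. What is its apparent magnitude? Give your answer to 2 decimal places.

m = M + 5 log₁₀(d/10 pc) = 11.2 + 5 log₁₀(5.76×10^4/10)
  = 11.2 + 5 × 3.760 = 11.2 + 18.80 = 30.00.

30.00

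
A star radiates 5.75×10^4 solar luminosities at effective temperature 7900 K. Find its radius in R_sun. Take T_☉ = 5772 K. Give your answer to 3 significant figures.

R/R_☉ = √(L/L_☉) / (T/T_☉)² = √(5.75×10^4) / (1.369)²
       = 239.8 / 1.873 = 128.0.

128 R_sun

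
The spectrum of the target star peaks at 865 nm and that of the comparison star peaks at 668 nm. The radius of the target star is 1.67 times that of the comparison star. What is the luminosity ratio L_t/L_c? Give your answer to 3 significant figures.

0.992

Wien's law gives T ∝ 1/λ_max, so T_t/T_c = λ_c/λ_t = 668/865 = 0.7723.
Then L ∝ R²T⁴ gives L_t/L_c = (1.67)² × (0.7723)⁴ = 2.789 × 0.3557 = 0.9919.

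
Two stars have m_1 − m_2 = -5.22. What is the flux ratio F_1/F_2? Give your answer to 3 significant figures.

122

F_1/F_2 = 10^(−(m_1 − m_2)/2.5) = 10^(5.22/2.5) = 10^2.088 = 122.5.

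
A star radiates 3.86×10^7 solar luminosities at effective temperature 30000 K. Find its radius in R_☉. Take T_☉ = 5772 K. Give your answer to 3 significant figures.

230 R_☉

R/R_☉ = √(L/L_☉) / (T/T_☉)² = √(3.86×10^7) / (5.198)²
       = 6213 / 27.01 = 230.0.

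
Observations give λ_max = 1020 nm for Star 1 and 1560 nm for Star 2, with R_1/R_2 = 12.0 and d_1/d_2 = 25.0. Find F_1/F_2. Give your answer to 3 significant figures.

Wien's law: T_1/T_2 = λ_2/λ_1 = 1560/1020 = 1.529.
L_1/L_2 = (R_1/R_2)²(T_1/T_2)⁴ = (12.0)²(1.529)⁴ = 787.9.
F_1/F_2 = (L_1/L_2)/(d_1/d_2)² = 787.9/(25.0)² = 1.261.

1.26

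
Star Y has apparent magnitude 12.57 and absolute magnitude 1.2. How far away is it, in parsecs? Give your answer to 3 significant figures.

1.88×10^3 pc

m − M = 5 log₁₀(d/10 pc)
12.57 − (1.2) = 11.37 = 5 log₁₀(d/10)
d = 10 × 10^(11.37/5) = 10 × 10^2.274 = 1879 pc.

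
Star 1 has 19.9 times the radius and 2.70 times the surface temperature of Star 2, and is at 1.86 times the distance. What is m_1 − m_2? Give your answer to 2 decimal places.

L_1/L_2 = (19.9)²(2.70)⁴ = 2.105×10^4.
F_1/F_2 = (L_1/L_2)/(d_1/d_2)² = 2.105×10^4/3.460 = 6083.
m_1 − m_2 = −2.5 log₁₀(6083) = -9.46.

-9.46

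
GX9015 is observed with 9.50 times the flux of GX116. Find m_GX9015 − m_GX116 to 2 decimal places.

m_GX9015 − m_GX116 = −2.5 log₁₀(F_GX9015/F_GX116) = −2.5 log₁₀(9.50) = −2.5 × (0.978) = -2.444.

-2.44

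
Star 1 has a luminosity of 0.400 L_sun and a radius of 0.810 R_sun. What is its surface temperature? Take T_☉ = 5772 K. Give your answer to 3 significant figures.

T/T_☉ = (L/L_☉)^(1/4) / (R/R_☉)^(1/2)
T = 5772 × (0.400)^(1/4) / √(0.810) = 5772 × 0.7953 / 0.9000 = 5100 K.

5.10×10^3 K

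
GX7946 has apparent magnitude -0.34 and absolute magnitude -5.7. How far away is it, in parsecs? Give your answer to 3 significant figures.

118 pc

m − M = 5 log₁₀(d/10 pc)
-0.34 − (-5.7) = 5.36 = 5 log₁₀(d/10)
d = 10 × 10^(5.36/5) = 10 × 10^1.072 = 118.0 pc.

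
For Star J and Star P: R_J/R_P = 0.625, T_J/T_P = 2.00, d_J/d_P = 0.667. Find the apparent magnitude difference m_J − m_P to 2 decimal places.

L_J/L_P = (0.625)²(2.00)⁴ = 6.250.
F_J/F_P = (L_J/L_P)/(d_J/d_P)² = 6.250/0.4449 = 14.05.
m_J − m_P = −2.5 log₁₀(14.05) = -2.87.

-2.87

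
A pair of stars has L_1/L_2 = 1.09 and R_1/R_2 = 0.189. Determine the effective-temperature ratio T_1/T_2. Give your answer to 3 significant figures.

2.35

L ∝ R²T⁴ gives T ∝ (L/R²)^(1/4), so
T_1/T_2 = (1.09 / 0.189²)^(1/4) = (30.51)^(1/4) = 2.350.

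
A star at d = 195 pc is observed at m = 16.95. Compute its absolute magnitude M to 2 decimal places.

M = m − 5 log₁₀(d/10 pc) = 16.95 − 5 log₁₀(195/10)
  = 16.95 − 5 × 1.290 = 16.95 − 6.45 = 10.50.

10.50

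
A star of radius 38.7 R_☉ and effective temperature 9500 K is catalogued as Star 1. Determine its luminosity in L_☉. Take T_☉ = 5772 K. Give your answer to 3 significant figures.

1.10×10^4 L_☉

L/L_☉ = (R/R_☉)² (T/T_☉)⁴ = (38.7)² × (9500/5772)⁴
       = 1498 × (1.646)⁴ = 1498 × 7.338 = 1.099×10^4.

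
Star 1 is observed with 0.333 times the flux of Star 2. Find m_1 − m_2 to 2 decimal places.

m_1 − m_2 = −2.5 log₁₀(F_1/F_2) = −2.5 log₁₀(0.333) = −2.5 × (-0.478) = 1.194.

1.19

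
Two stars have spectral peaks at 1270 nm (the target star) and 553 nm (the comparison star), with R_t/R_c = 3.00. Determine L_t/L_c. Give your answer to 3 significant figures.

Wien's law gives T ∝ 1/λ_max, so T_t/T_c = λ_c/λ_t = 553/1270 = 0.4354.
Then L ∝ R²T⁴ gives L_t/L_c = (3.00)² × (0.4354)⁴ = 9.000 × 0.03595 = 0.3235.

0.324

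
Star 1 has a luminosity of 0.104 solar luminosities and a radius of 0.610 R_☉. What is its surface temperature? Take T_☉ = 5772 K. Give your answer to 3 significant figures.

T/T_☉ = (L/L_☉)^(1/4) / (R/R_☉)^(1/2)
T = 5772 × (0.104)^(1/4) / √(0.610) = 5772 × 0.5679 / 0.7810 = 4197 K.

4.20×10^3 K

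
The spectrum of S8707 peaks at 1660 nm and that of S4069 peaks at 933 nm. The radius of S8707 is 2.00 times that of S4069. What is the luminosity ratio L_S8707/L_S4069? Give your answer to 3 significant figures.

0.399

Wien's law gives T ∝ 1/λ_max, so T_S8707/T_S4069 = λ_S4069/λ_S8707 = 933/1660 = 0.5620.
Then L ∝ R²T⁴ gives L_S8707/L_S4069 = (2.00)² × (0.5620)⁴ = 4.000 × 0.09979 = 0.3992.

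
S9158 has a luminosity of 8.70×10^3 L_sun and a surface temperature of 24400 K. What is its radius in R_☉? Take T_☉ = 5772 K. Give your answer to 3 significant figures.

5.22 R_☉

R/R_☉ = √(L/L_☉) / (T/T_☉)² = √(8.70×10^3) / (4.227)²
       = 93.27 / 17.87 = 5.220.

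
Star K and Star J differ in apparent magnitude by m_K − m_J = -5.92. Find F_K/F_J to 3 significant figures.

F_K/F_J = 10^(−(m_K − m_J)/2.5) = 10^(5.92/2.5) = 10^2.368 = 233.3.

233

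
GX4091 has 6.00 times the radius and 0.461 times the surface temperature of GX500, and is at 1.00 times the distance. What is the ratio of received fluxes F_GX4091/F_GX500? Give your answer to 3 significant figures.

L_GX4091/L_GX500 = (R_GX4091/R_GX500)²(T_GX4091/T_GX500)⁴ = (6.00)² × (0.461)⁴ = 1.626.
F_GX4091/F_GX500 = (L_GX4091/L_GX500)/(d_GX4091/d_GX500)² = 1.626 / (1.00)² = 1.626.

1.63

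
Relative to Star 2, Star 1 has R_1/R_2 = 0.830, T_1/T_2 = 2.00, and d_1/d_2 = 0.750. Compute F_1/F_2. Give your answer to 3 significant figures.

L_1/L_2 = (R_1/R_2)²(T_1/T_2)⁴ = (0.830)² × (2.00)⁴ = 11.02.
F_1/F_2 = (L_1/L_2)/(d_1/d_2)² = 11.02 / (0.750)² = 19.60.

19.6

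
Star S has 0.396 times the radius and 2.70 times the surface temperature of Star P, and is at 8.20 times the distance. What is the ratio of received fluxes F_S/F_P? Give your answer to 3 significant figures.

0.124

L_S/L_P = (R_S/R_P)²(T_S/T_P)⁴ = (0.396)² × (2.70)⁴ = 8.334.
F_S/F_P = (L_S/L_P)/(d_S/d_P)² = 8.334 / (8.20)² = 0.1239.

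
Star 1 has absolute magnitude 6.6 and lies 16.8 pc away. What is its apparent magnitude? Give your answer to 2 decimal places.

7.73

m = M + 5 log₁₀(d/10 pc) = 6.6 + 5 log₁₀(16.8/10)
  = 6.6 + 5 × 0.225 = 6.6 + 1.13 = 7.73.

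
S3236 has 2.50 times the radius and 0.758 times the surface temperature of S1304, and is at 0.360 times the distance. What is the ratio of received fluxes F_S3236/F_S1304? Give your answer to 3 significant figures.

L_S3236/L_S1304 = (R_S3236/R_S1304)²(T_S3236/T_S1304)⁴ = (2.50)² × (0.758)⁴ = 2.063.
F_S3236/F_S1304 = (L_S3236/L_S1304)/(d_S3236/d_S1304)² = 2.063 / (0.360)² = 15.92.

15.9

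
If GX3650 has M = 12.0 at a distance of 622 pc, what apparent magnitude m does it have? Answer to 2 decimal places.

m = M + 5 log₁₀(d/10 pc) = 12.0 + 5 log₁₀(622/10)
  = 12.0 + 5 × 1.794 = 12.0 + 8.97 = 20.97.

20.97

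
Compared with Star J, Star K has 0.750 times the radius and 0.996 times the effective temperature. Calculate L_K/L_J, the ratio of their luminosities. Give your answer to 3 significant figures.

0.554

From the Stefan–Boltzmann law, L ∝ R²T⁴, so
L_K/L_J = (R_K/R_J)² (T_K/T_J)⁴ = (0.750)² × (0.996)⁴ = 0.5625 × 0.9841 = 0.5536.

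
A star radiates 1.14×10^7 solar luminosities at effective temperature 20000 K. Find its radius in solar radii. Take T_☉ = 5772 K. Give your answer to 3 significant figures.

R/R_☉ = √(L/L_☉) / (T/T_☉)² = √(1.14×10^7) / (3.465)²
       = 3376 / 12.01 = 281.2.

281 solar radii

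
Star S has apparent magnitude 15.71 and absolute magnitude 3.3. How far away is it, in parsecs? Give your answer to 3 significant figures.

m − M = 5 log₁₀(d/10 pc)
15.71 − (3.3) = 12.41 = 5 log₁₀(d/10)
d = 10 × 10^(12.41/5) = 10 × 10^2.482 = 3034 pc.

3.03×10^3 pc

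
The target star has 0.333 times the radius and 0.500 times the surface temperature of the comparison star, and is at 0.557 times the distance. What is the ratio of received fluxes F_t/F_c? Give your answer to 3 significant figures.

0.0223

L_t/L_c = (R_t/R_c)²(T_t/T_c)⁴ = (0.333)² × (0.500)⁴ = 0.006931.
F_t/F_c = (L_t/L_c)/(d_t/d_c)² = 0.006931 / (0.557)² = 0.02234.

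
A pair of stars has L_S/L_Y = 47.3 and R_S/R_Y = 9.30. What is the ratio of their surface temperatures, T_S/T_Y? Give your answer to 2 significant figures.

L ∝ R²T⁴ gives T ∝ (L/R²)^(1/4), so
T_S/T_Y = (47.3 / 9.30²)^(1/4) = (0.5469)^(1/4) = 0.8600.

0.86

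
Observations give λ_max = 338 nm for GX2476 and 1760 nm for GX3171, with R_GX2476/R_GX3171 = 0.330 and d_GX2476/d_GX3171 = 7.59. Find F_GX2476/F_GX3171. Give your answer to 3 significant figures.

1.39

Wien's law: T_GX2476/T_GX3171 = λ_GX3171/λ_GX2476 = 1760/338 = 5.207.
L_GX2476/L_GX3171 = (R_GX2476/R_GX3171)²(T_GX2476/T_GX3171)⁴ = (0.330)²(5.207)⁴ = 80.06.
F_GX2476/F_GX3171 = (L_GX2476/L_GX3171)/(d_GX2476/d_GX3171)² = 80.06/(7.59)² = 1.390.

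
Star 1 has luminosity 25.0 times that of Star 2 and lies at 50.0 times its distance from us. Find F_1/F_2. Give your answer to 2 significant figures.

0.010

F = L/(4πd²), so F_1/F_2 = (L_1/L_2) / (d_1/d_2)²
= 25.0 / (50.0)² = 25.0 / 2500 = 0.01000.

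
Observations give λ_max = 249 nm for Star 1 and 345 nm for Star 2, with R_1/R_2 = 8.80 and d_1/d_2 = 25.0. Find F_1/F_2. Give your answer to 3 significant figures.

Wien's law: T_1/T_2 = λ_2/λ_1 = 345/249 = 1.386.
L_1/L_2 = (R_1/R_2)²(T_1/T_2)⁴ = (8.80)²(1.386)⁴ = 285.4.
F_1/F_2 = (L_1/L_2)/(d_1/d_2)² = 285.4/(25.0)² = 0.4566.

0.457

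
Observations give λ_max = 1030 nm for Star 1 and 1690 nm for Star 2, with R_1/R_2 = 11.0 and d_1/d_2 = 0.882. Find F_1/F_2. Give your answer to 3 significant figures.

1.13×10^3

Wien's law: T_1/T_2 = λ_2/λ_1 = 1690/1030 = 1.641.
L_1/L_2 = (R_1/R_2)²(T_1/T_2)⁴ = (11.0)²(1.641)⁴ = 877.0.
F_1/F_2 = (L_1/L_2)/(d_1/d_2)² = 877.0/(0.882)² = 1127.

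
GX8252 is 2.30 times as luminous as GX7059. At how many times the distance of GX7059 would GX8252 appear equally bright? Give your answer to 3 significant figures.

Equal flux requires L_GX8252/d_GX8252² = L_GX7059/d_GX7059², so d_GX8252/d_GX7059 = √(L_GX8252/L_GX7059)
= √(2.30) = 1.517.

1.52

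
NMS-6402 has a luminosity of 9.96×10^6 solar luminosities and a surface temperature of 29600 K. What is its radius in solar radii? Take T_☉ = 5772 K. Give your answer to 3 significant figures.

R/R_☉ = √(L/L_☉) / (T/T_☉)² = √(9.96×10^6) / (5.128)²
       = 3156 / 26.30 = 120.0.

120 solar radii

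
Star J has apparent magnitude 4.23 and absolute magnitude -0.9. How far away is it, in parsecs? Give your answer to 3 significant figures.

106 pc

m − M = 5 log₁₀(d/10 pc)
4.23 − (-0.9) = 5.13 = 5 log₁₀(d/10)
d = 10 × 10^(5.13/5) = 10 × 10^1.026 = 106.2 pc.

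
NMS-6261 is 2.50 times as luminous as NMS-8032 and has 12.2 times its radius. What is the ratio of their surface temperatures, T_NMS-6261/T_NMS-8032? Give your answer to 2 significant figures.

0.36

L ∝ R²T⁴ gives T ∝ (L/R²)^(1/4), so
T_NMS-6261/T_NMS-8032 = (2.50 / 12.2²)^(1/4) = (0.01680)^(1/4) = 0.3600.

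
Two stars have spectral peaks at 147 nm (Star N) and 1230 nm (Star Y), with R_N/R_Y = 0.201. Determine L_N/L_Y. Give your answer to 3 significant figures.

198

Wien's law gives T ∝ 1/λ_max, so T_N/T_Y = λ_Y/λ_N = 1230/147 = 8.367.
Then L ∝ R²T⁴ gives L_N/L_Y = (0.201)² × (8.367)⁴ = 0.04040 × 4902 = 198.0.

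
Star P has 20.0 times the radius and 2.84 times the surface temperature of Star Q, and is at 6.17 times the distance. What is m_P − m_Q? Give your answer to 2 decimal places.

L_P/L_Q = (20.0)²(2.84)⁴ = 2.602×10^4.
F_P/F_Q = (L_P/L_Q)/(d_P/d_Q)² = 2.602×10^4/38.07 = 683.5.
m_P − m_Q = −2.5 log₁₀(683.5) = -7.09.

-7.09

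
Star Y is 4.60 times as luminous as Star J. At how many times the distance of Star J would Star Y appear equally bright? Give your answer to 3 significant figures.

Equal flux requires L_Y/d_Y² = L_J/d_J², so d_Y/d_J = √(L_Y/L_J)
= √(4.60) = 2.145.

2.14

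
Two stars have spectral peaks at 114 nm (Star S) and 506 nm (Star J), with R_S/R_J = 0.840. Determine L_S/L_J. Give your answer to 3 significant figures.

Wien's law gives T ∝ 1/λ_max, so T_S/T_J = λ_J/λ_S = 506/114 = 4.439.
Then L ∝ R²T⁴ gives L_S/L_J = (0.840)² × (4.439)⁴ = 0.7056 × 388.1 = 273.9.

274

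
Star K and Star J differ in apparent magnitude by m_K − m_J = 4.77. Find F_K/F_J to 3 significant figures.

F_K/F_J = 10^(−(m_K − m_J)/2.5) = 10^(-4.77/2.5) = 10^-1.908 = 0.01236.

0.0124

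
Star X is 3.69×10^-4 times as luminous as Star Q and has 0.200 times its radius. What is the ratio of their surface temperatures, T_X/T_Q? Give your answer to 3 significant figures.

0.310

L ∝ R²T⁴ gives T ∝ (L/R²)^(1/4), so
T_X/T_Q = (3.69×10^-4 / 0.200²)^(1/4) = (0.009225)^(1/4) = 0.3099.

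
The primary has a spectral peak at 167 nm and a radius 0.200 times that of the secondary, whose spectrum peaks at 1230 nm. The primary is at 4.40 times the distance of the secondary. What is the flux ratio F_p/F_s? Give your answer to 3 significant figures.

Wien's law: T_p/T_s = λ_s/λ_p = 1230/167 = 7.365.
L_p/L_s = (R_p/R_s)²(T_p/T_s)⁴ = (0.200)²(7.365)⁴ = 117.7.
F_p/F_s = (L_p/L_s)/(d_p/d_s)² = 117.7/(4.40)² = 6.080.

6.08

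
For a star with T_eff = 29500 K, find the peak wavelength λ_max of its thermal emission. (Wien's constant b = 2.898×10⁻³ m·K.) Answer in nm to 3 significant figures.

λ_max = b/T = 2.898×10⁻³ / 29500 = 9.82×10^-8 m = 98.24 nm.

98.2 nm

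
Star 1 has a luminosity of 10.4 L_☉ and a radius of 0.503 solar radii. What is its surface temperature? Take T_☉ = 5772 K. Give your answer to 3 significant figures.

1.46×10^4 K

T/T_☉ = (L/L_☉)^(1/4) / (R/R_☉)^(1/2)
T = 5772 × (10.4)^(1/4) / √(0.503) = 5772 × 1.796 / 0.7092 = 1.462×10^4 K.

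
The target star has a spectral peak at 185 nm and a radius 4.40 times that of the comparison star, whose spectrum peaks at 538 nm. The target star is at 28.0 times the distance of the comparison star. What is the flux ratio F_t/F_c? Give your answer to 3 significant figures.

1.77

Wien's law: T_t/T_c = λ_c/λ_t = 538/185 = 2.908.
L_t/L_c = (R_t/R_c)²(T_t/T_c)⁴ = (4.40)²(2.908)⁴ = 1385.
F_t/F_c = (L_t/L_c)/(d_t/d_c)² = 1385/(28.0)² = 1.766.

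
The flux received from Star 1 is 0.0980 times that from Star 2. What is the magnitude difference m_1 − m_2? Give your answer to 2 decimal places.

m_1 − m_2 = −2.5 log₁₀(F_1/F_2) = −2.5 log₁₀(0.0980) = −2.5 × (-1.009) = 2.522.

2.52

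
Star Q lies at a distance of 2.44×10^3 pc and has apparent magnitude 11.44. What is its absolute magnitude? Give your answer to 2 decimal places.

M = m − 5 log₁₀(d/10 pc) = 11.44 − 5 log₁₀(2.44×10^3/10)
  = 11.44 − 5 × 2.387 = 11.44 − 11.94 = -0.50.

-0.50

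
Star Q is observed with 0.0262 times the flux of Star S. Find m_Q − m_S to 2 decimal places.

m_Q − m_S = −2.5 log₁₀(F_Q/F_S) = −2.5 log₁₀(0.0262) = −2.5 × (-1.582) = 3.954.

3.95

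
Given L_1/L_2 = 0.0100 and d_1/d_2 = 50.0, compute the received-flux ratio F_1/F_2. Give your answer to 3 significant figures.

4.00×10^-6

F = L/(4πd²), so F_1/F_2 = (L_1/L_2) / (d_1/d_2)²
= 0.0100 / (50.0)² = 0.0100 / 2500 = 4.000×10^-6.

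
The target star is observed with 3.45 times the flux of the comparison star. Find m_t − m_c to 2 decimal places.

m_t − m_c = −2.5 log₁₀(F_t/F_c) = −2.5 log₁₀(3.45) = −2.5 × (0.538) = -1.345.

-1.34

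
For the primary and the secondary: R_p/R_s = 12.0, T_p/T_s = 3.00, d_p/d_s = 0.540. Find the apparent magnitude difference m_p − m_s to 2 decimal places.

L_p/L_s = (12.0)²(3.00)⁴ = 1.166×10^4.
F_p/F_s = (L_p/L_s)/(d_p/d_s)² = 1.166×10^4/0.2916 = 4.000×10^4.
m_p − m_s = −2.5 log₁₀(4.000×10^4) = -11.51.

-11.51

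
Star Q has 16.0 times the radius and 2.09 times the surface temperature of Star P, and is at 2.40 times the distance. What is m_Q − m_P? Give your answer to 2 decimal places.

L_Q/L_P = (16.0)²(2.09)⁴ = 4885.
F_Q/F_P = (L_Q/L_P)/(d_Q/d_P)² = 4885/5.760 = 848.0.
m_Q − m_P = −2.5 log₁₀(848.0) = -7.32.

-7.32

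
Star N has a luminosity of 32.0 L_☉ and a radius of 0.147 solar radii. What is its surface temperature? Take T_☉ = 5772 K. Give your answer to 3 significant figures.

3.58×10^4 K

T/T_☉ = (L/L_☉)^(1/4) / (R/R_☉)^(1/2)
T = 5772 × (32.0)^(1/4) / √(0.147) = 5772 × 2.378 / 0.3834 = 3.581×10^4 K.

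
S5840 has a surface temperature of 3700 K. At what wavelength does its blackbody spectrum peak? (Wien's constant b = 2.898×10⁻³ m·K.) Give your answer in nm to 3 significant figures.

λ_max = b/T = 2.898×10⁻³ / 3700 = 7.83×10^-7 m = 783.2 nm.

783 nm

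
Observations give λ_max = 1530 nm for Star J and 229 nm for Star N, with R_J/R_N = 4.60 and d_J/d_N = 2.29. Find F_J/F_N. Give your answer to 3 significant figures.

0.00202

Wien's law: T_J/T_N = λ_N/λ_J = 229/1530 = 0.1497.
L_J/L_N = (R_J/R_N)²(T_J/T_N)⁴ = (4.60)²(0.1497)⁴ = 0.01062.
F_J/F_N = (L_J/L_N)/(d_J/d_N)² = 0.01062/(2.29)² = 0.002025.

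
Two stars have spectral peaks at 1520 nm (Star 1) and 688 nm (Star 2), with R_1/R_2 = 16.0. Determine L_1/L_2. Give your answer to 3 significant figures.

Wien's law gives T ∝ 1/λ_max, so T_1/T_2 = λ_2/λ_1 = 688/1520 = 0.4526.
Then L ∝ R²T⁴ gives L_1/L_2 = (16.0)² × (0.4526)⁴ = 256.0 × 0.04197 = 10.75.

10.7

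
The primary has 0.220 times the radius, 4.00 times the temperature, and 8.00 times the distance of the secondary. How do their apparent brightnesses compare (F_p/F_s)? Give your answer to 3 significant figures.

L_p/L_s = (R_p/R_s)²(T_p/T_s)⁴ = (0.220)² × (4.00)⁴ = 12.39.
F_p/F_s = (L_p/L_s)/(d_p/d_s)² = 12.39 / (8.00)² = 0.1936.

0.194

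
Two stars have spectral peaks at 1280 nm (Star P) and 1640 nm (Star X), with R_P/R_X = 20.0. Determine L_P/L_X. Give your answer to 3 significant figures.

1.08×10^3

Wien's law gives T ∝ 1/λ_max, so T_P/T_X = λ_X/λ_P = 1640/1280 = 1.281.
Then L ∝ R²T⁴ gives L_P/L_X = (20.0)² × (1.281)⁴ = 400.0 × 2.695 = 1078.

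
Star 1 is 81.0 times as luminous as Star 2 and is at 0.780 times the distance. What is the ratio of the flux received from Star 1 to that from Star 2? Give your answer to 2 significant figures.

F = L/(4πd²), so F_1/F_2 = (L_1/L_2) / (d_1/d_2)²
= 81.0 / (0.780)² = 81.0 / 0.6084 = 133.1.

1.3×10^2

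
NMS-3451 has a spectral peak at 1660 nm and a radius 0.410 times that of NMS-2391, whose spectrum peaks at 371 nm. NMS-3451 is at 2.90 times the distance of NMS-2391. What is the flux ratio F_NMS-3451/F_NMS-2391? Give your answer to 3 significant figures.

Wien's law: T_NMS-3451/T_NMS-2391 = λ_NMS-2391/λ_NMS-3451 = 371/1660 = 0.2235.
L_NMS-3451/L_NMS-2391 = (R_NMS-3451/R_NMS-2391)²(T_NMS-3451/T_NMS-2391)⁴ = (0.410)²(0.2235)⁴ = 4.194×10^-4.
F_NMS-3451/F_NMS-2391 = (L_NMS-3451/L_NMS-2391)/(d_NMS-3451/d_NMS-2391)² = 4.194×10^-4/(2.90)² = 4.987×10^-5.

4.99×10^-5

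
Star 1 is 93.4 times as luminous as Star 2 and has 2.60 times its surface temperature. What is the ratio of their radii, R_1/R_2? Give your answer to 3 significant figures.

1.43

L ∝ R²T⁴ gives R ∝ √L / T², so
R_1/R_2 = √(93.4) / (2.60)² = 9.664 / 6.760 = 1.430.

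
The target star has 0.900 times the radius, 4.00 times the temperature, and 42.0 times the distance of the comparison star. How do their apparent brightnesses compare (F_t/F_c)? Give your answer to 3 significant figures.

0.118

L_t/L_c = (R_t/R_c)²(T_t/T_c)⁴ = (0.900)² × (4.00)⁴ = 207.4.
F_t/F_c = (L_t/L_c)/(d_t/d_c)² = 207.4 / (42.0)² = 0.1176.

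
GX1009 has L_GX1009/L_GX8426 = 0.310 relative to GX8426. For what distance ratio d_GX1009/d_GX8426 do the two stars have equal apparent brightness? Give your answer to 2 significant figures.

0.56

Equal flux requires L_GX1009/d_GX1009² = L_GX8426/d_GX8426², so d_GX1009/d_GX8426 = √(L_GX1009/L_GX8426)
= √(0.310) = 0.5568.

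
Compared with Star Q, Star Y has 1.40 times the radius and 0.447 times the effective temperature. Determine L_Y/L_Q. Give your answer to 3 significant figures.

From the Stefan–Boltzmann law, L ∝ R²T⁴, so
L_Y/L_Q = (R_Y/R_Q)² (T_Y/T_Q)⁴ = (1.40)² × (0.447)⁴ = 1.960 × 0.03992 = 0.07825.

0.0783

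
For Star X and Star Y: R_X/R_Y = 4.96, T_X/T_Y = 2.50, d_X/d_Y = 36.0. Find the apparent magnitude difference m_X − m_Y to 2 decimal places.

L_X/L_Y = (4.96)²(2.50)⁴ = 961.0.
F_X/F_Y = (L_X/L_Y)/(d_X/d_Y)² = 961.0/1296 = 0.7415.
m_X − m_Y = −2.5 log₁₀(0.7415) = 0.32.

0.32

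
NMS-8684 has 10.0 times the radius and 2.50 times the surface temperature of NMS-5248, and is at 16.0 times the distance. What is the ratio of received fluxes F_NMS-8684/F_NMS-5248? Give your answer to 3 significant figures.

15.3

L_NMS-8684/L_NMS-5248 = (R_NMS-8684/R_NMS-5248)²(T_NMS-8684/T_NMS-5248)⁴ = (10.0)² × (2.50)⁴ = 3906.
F_NMS-8684/F_NMS-5248 = (L_NMS-8684/L_NMS-5248)/(d_NMS-8684/d_NMS-5248)² = 3906 / (16.0)² = 15.26.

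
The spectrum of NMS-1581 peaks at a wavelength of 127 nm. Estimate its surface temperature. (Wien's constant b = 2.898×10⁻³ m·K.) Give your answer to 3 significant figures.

2.28×10^4 K

T = b/λ_max = 2.898×10⁻³ / (127×10⁻⁹) = 2.282×10^4 K.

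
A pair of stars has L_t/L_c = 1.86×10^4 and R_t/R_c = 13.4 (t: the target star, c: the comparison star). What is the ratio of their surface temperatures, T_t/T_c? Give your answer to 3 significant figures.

3.19

L ∝ R²T⁴ gives T ∝ (L/R²)^(1/4), so
T_t/T_c = (1.86×10^4 / 13.4²)^(1/4) = (103.6)^(1/4) = 3.190.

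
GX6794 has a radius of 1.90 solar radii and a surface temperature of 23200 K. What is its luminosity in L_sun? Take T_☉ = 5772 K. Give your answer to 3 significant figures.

942 L_sun

L/L_☉ = (R/R_☉)² (T/T_☉)⁴ = (1.90)² × (23200/5772)⁴
       = 3.610 × (4.019)⁴ = 3.610 × 261.0 = 942.2.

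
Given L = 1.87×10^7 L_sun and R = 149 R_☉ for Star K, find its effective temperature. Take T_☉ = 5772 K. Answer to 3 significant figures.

3.11×10^4 K

T/T_☉ = (L/L_☉)^(1/4) / (R/R_☉)^(1/2)
T = 5772 × (1.87×10^7)^(1/4) / √(149) = 5772 × 65.76 / 12.21 = 3.110×10^4 K.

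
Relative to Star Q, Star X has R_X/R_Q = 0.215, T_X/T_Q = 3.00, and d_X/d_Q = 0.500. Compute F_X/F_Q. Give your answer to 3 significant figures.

L_X/L_Q = (R_X/R_Q)²(T_X/T_Q)⁴ = (0.215)² × (3.00)⁴ = 3.744.
F_X/F_Q = (L_X/L_Q)/(d_X/d_Q)² = 3.744 / (0.500)² = 14.98.

15.0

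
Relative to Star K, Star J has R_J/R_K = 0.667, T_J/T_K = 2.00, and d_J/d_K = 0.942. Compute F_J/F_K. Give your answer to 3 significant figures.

L_J/L_K = (R_J/R_K)²(T_J/T_K)⁴ = (0.667)² × (2.00)⁴ = 7.118.
F_J/F_K = (L_J/L_K)/(d_J/d_K)² = 7.118 / (0.942)² = 8.022.

8.02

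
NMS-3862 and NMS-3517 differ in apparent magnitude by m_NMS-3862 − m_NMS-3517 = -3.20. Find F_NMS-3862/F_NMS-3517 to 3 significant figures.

F_NMS-3862/F_NMS-3517 = 10^(−(m_NMS-3862 − m_NMS-3517)/2.5) = 10^(3.20/2.5) = 10^1.280 = 19.05.

19.1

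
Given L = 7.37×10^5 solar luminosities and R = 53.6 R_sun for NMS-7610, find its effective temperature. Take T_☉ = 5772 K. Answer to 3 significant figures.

2.31×10^4 K

T/T_☉ = (L/L_☉)^(1/4) / (R/R_☉)^(1/2)
T = 5772 × (7.37×10^5)^(1/4) / √(53.6) = 5772 × 29.30 / 7.321 = 2.310×10^4 K.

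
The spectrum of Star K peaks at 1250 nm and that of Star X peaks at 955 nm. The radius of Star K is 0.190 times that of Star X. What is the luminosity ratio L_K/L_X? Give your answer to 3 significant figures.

Wien's law gives T ∝ 1/λ_max, so T_K/T_X = λ_X/λ_K = 955/1250 = 0.7640.
Then L ∝ R²T⁴ gives L_K/L_X = (0.190)² × (0.7640)⁴ = 0.03610 × 0.3407 = 0.01230.

0.0123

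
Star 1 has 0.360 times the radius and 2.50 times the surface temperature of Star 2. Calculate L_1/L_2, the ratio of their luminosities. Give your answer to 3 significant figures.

5.06

From the Stefan–Boltzmann law, L ∝ R²T⁴, so
L_1/L_2 = (R_1/R_2)² (T_1/T_2)⁴ = (0.360)² × (2.50)⁴ = 0.1296 × 39.06 = 5.062.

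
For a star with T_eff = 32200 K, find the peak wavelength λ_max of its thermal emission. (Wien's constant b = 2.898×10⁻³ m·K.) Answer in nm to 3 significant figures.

λ_max = b/T = 2.898×10⁻³ / 32200 = 9.00×10^-8 m = 90.00 nm.

90.0 nm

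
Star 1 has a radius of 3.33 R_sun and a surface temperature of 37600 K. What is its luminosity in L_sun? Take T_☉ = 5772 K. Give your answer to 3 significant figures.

L/L_☉ = (R/R_☉)² (T/T_☉)⁴ = (3.33)² × (37600/5772)⁴
       = 11.09 × (6.514)⁴ = 11.09 × 1801 = 1.997×10^4.

2.00×10^4 L_sun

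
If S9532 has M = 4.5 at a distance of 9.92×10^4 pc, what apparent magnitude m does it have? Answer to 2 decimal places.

24.48

m = M + 5 log₁₀(d/10 pc) = 4.5 + 5 log₁₀(9.92×10^4/10)
  = 4.5 + 5 × 3.997 = 4.5 + 19.98 = 24.48.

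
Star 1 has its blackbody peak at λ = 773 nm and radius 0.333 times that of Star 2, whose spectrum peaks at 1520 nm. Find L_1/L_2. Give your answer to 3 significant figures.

Wien's law gives T ∝ 1/λ_max, so T_1/T_2 = λ_2/λ_1 = 1520/773 = 1.966.
Then L ∝ R²T⁴ gives L_1/L_2 = (0.333)² × (1.966)⁴ = 0.1109 × 14.95 = 1.658.

1.66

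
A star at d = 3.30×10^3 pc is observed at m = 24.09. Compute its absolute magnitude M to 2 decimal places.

M = m − 5 log₁₀(d/10 pc) = 24.09 − 5 log₁₀(3.30×10^3/10)
  = 24.09 − 5 × 2.519 = 24.09 − 12.59 = 11.50.

11.50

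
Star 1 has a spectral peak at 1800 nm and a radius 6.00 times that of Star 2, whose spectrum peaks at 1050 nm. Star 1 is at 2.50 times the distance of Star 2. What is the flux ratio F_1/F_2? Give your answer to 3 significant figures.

Wien's law: T_1/T_2 = λ_2/λ_1 = 1050/1800 = 0.5833.
L_1/L_2 = (R_1/R_2)²(T_1/T_2)⁴ = (6.00)²(0.5833)⁴ = 4.168.
F_1/F_2 = (L_1/L_2)/(d_1/d_2)² = 4.168/(2.50)² = 0.6669.

0.667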